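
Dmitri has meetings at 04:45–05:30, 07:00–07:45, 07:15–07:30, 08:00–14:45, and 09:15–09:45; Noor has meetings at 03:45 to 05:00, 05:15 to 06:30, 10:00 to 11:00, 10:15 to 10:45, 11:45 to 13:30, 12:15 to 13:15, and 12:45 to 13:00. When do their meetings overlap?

04:45-05:00, 05:15-05:30, 10:00-11:00, 11:45-13:30

A, merged: 04:45-05:30, 07:00-07:45, 08:00-14:45.
B, merged: 03:45-05:00, 05:15-06:30, 10:00-11:00, 11:45-13:30.
04:45-05:30 meets the second set on 04:45-05:00, 05:15-05:30.
07:00-07:45: no overlap with the second set.
08:00-14:45 meets the second set on 10:00-11:00, 11:45-13:30.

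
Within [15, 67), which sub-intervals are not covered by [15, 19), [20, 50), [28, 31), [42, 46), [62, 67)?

After merging, the occupied span is [15, 19), [20, 50), [62, 67).
Uncovered inside [15, 67): [19, 20), [50, 62).

[19, 20) ∪ [50, 62)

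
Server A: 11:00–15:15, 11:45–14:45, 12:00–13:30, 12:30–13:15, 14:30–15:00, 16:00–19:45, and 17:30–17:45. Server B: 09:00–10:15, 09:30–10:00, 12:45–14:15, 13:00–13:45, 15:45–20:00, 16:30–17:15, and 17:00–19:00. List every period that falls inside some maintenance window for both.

12:45-14:15, 16:00-19:45

Merge the first list: 11:00-15:15, 16:00-19:45.
Merge the second list: 09:00-10:15, 12:45-14:15, 15:45-20:00.
11:00-15:15 overlaps B on 12:45-14:15.
16:00-19:45 overlaps B on 16:00-19:45.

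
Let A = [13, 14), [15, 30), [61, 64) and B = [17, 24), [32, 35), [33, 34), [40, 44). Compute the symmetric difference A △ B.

[13, 14) ∪ [15, 17) ∪ [24, 30) ∪ [32, 35) ∪ [40, 44) ∪ [61, 64)

B, merged: [17, 24), [32, 35), [40, 44).
A \ B = [13, 14), [15, 17), [24, 30), [61, 64).
B \ A = [32, 35), [40, 44).
Union of the two gives the symmetric difference.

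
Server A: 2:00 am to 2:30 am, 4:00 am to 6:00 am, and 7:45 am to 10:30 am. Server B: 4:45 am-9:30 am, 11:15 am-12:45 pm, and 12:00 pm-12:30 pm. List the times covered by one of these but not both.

2:00 am-2:30 am, 4:00 am-4:45 am, 6:00 am-7:45 am, 9:30 am-10:30 am, 11:15 am-12:45 pm

Merge the second list: 4:45 am-9:30 am, 11:15 am-12:45 pm.
Only in the first: 2:00 am-2:30 am, 4:00 am-4:45 am, 9:30 am-10:30 am.
Only in the second: 6:00 am-7:45 am, 11:15 am-12:45 pm.
Together these are the periods covered by exactly one.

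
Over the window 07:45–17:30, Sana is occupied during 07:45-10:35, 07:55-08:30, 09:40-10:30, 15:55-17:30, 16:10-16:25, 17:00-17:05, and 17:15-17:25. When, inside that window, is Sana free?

10:35-15:55

The merged coverage is 07:45-10:35, 15:55-17:30.
Gaps within 07:45-17:30: 10:35-15:55.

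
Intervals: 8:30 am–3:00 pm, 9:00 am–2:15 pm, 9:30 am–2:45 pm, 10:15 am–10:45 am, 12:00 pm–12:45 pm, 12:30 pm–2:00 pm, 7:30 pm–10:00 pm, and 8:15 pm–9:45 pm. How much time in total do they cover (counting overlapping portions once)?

Merged: 8:30 am-3:00 pm, 7:30 pm-10:00 pm.
Lengths: 6 h 30 min + 2 h 30 min = 9 h.

9 h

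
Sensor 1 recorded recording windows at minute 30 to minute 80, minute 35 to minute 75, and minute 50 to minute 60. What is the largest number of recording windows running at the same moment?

At minute 50, 3 of the intervals are simultaneously active.
No point has more.

3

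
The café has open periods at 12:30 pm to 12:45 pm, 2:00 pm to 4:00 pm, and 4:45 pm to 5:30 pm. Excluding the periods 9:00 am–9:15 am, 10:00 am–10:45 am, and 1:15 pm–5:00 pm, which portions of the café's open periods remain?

12:30 pm–12:45 pm: no B overlap → unchanged.
2:00 pm–4:00 pm: fully covered by B → removed.
4:45 pm–5:30 pm minus B → 5:00 pm–5:30 pm.

12:30 pm–12:45 pm, 5:00 pm–5:30 pm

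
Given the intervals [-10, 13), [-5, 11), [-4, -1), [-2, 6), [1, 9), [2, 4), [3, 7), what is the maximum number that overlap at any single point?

6

Walk the sorted start/end points keeping a running depth.
The depth first hits 6 at 3.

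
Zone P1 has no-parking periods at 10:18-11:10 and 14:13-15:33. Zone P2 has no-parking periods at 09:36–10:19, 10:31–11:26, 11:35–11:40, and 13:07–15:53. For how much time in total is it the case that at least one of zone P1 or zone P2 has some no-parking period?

A ∪ B = 09:36–11:26, 11:35–11:40, 13:07–15:53.
Total: 1 h 50 min + 5 min + 2 h 46 min = 4 h 41 min.

4 h 41 min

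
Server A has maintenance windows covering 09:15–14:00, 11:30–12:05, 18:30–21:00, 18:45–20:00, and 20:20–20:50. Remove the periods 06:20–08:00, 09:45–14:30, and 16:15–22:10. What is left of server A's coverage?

A, merged: 09:15–14:00, 18:30–21:00.
09:15–14:00 with B removed leaves 09:15–09:45.
18:30–21:00 lies entirely inside B → drops out.

09:15–09:45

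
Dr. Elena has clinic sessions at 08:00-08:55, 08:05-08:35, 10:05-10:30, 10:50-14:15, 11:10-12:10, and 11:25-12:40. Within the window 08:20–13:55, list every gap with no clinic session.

Covered (merged): 08:00–08:55, 10:05–10:30, 10:50–14:15.
Complement within 08:20–13:55: 08:55–10:05, 10:30–10:50.

08:55–10:05, 10:30–10:50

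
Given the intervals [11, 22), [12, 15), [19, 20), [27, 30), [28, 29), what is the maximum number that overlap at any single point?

2

At 12, 2 of the intervals are simultaneously active.
No point has more.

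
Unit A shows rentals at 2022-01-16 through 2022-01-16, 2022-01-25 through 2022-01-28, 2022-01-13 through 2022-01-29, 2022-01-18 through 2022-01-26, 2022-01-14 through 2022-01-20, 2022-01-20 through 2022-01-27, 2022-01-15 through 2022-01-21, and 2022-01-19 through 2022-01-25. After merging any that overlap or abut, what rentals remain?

2022-01-13 through 2022-01-29

Sort by start: 2022-01-13 through 2022-01-29, 2022-01-14 through 2022-01-20, 2022-01-15 through 2022-01-21, 2022-01-16 through 2022-01-16, 2022-01-18 through 2022-01-26, 2022-01-19 through 2022-01-25, 2022-01-20 through 2022-01-27, 2022-01-25 through 2022-01-28.
2022-01-14 through 2022-01-20 overlaps/touches 2022-01-13 through 2022-01-29 → extend to 2022-01-13 through 2022-01-29.
2022-01-15 through 2022-01-21 overlaps/touches 2022-01-13 through 2022-01-29 → extend to 2022-01-13 through 2022-01-29.
2022-01-16 through 2022-01-16 overlaps/touches 2022-01-13 through 2022-01-29 → extend to 2022-01-13 through 2022-01-29.
2022-01-18 through 2022-01-26 overlaps/touches 2022-01-13 through 2022-01-29 → extend to 2022-01-13 through 2022-01-29.
2022-01-19 through 2022-01-25 overlaps/touches 2022-01-13 through 2022-01-29 → extend to 2022-01-13 through 2022-01-29.
2022-01-20 through 2022-01-27 overlaps/touches 2022-01-13 through 2022-01-29 → extend to 2022-01-13 through 2022-01-29.
2022-01-25 through 2022-01-28 overlaps/touches 2022-01-13 through 2022-01-29 → extend to 2022-01-13 through 2022-01-29.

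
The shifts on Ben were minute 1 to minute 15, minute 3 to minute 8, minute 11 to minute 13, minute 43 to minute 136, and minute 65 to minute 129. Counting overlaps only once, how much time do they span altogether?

Merged: minute 1 to minute 15, minute 43 to minute 136.
Lengths: 14 minutes + 93 minutes = 107 minutes.

107 minutes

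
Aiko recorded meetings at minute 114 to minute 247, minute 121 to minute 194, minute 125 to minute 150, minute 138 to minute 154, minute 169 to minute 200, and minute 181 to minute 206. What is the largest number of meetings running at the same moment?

4

At minute 138, 4 of the intervals are simultaneously active.
No point has more.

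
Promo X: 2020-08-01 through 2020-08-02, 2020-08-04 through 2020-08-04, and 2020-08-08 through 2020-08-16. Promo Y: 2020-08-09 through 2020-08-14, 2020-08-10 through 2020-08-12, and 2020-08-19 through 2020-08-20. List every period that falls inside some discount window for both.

B, merged: 2020-08-09 through 2020-08-14, 2020-08-19 through 2020-08-20.
2020-08-01 through 2020-08-02 falls entirely outside B.
2020-08-04 through 2020-08-04 falls entirely outside B.
2020-08-08 through 2020-08-16 overlaps B on 2020-08-09 through 2020-08-14.

2020-08-09 through 2020-08-14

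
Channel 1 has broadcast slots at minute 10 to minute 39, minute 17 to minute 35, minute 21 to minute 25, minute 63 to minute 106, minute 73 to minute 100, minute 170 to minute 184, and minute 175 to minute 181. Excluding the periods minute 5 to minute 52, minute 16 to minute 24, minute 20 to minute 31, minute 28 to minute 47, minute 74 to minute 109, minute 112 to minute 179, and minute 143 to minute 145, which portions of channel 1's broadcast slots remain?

A, merged: minute 10 to minute 39, minute 63 to minute 106, minute 170 to minute 184.
B, merged: minute 5 to minute 52, minute 74 to minute 109, minute 112 to minute 179.
minute 10 to minute 39 lies entirely inside B → drops out.
minute 63 to minute 106 with B removed leaves minute 63 to minute 74.
minute 170 to minute 184 with B removed leaves minute 179 to minute 184.

minute 63 to minute 74, minute 179 to minute 184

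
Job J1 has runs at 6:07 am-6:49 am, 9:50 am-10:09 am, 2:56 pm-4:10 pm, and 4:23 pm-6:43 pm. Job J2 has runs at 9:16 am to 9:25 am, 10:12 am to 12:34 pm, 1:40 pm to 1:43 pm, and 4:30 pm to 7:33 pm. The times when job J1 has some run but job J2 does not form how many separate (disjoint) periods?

A \ B = 6:07 am–6:49 am, 9:50 am–10:09 am, 2:56 pm–4:10 pm, 4:23 pm–4:30 pm.
That is 4 disjoint pieces.

4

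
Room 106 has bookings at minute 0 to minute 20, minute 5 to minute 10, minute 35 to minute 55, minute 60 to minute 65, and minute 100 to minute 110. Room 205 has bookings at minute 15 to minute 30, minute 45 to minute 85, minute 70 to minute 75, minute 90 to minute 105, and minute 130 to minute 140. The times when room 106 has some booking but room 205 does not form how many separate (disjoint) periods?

3

Merge the first list: minute 0 to minute 20, minute 35 to minute 55, minute 60 to minute 65, minute 100 to minute 110.
Merge the second list: minute 15 to minute 30, minute 45 to minute 85, minute 90 to minute 105, minute 130 to minute 140.
A \ B = minute 0 to minute 15, minute 35 to minute 45, minute 105 to minute 110.
That is 3 disjoint pieces.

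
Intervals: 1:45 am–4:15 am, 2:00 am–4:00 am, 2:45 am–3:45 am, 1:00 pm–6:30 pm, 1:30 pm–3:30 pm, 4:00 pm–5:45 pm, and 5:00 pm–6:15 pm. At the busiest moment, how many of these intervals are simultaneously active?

3

Sweep endpoints in order; track running count of active intervals.
Peak of 3 reached at 2:45 am.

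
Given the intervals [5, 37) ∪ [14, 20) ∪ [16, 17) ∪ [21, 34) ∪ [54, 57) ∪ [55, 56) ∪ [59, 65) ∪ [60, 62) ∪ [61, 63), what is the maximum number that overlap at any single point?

Sweep endpoints in order; track running count of active intervals.
Peak of 3 reached at 16.

3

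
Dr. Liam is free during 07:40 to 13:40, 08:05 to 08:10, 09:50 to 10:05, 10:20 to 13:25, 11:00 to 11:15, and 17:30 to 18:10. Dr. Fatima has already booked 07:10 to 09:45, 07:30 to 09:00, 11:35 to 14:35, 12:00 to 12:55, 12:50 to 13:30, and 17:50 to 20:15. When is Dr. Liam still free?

09:45–11:35, 17:30–17:50

A, merged: 07:40–13:40, 17:30–18:10.
B, merged: 07:10–09:45, 11:35–14:35, 17:50–20:15.
07:40–13:40 \ B = 09:45–11:35.
17:30–18:10 \ B = 17:30–17:50.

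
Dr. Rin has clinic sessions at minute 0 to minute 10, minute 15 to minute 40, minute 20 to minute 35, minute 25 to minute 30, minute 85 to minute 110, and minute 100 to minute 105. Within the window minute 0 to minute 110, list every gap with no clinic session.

minute 10 to minute 15, minute 40 to minute 85

Covered (merged): minute 0 to minute 10, minute 15 to minute 40, minute 85 to minute 110.
Complement within minute 0 to minute 110: minute 10 to minute 15, minute 40 to minute 85.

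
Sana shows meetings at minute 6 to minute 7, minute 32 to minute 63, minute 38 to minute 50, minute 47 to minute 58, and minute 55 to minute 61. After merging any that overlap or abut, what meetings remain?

minute 6 to minute 7, minute 32 to minute 63

minute 32 to minute 63 is disjoint → start new block.
minute 38 to minute 50 overlaps/touches minute 32 to minute 63 → extend to minute 32 to minute 63.
minute 47 to minute 58 overlaps/touches minute 32 to minute 63 → extend to minute 32 to minute 63.
minute 55 to minute 61 overlaps/touches minute 32 to minute 63 → extend to minute 32 to minute 63.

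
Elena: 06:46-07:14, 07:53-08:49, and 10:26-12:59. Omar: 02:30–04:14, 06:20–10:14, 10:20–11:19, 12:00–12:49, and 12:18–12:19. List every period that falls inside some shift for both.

06:46-07:14, 07:53-08:49, 10:26-11:19, 12:00-12:49

Merge the second list: 02:30-04:14, 06:20-10:14, 10:20-11:19, 12:00-12:49.
06:46-07:14 overlaps B on 06:46-07:14.
07:53-08:49 overlaps B on 07:53-08:49.
10:26-12:59 overlaps B on 10:26-11:19, 12:00-12:49.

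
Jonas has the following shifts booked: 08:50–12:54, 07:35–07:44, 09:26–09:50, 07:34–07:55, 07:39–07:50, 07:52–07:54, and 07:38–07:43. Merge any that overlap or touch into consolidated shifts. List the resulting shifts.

07:34–07:55, 08:50–12:54

Sort by start: 07:34–07:55, 07:35–07:44, 07:38–07:43, 07:39–07:50, 07:52–07:54, 08:50–12:54, 09:26–09:50.
07:35–07:44 overlaps/touches 07:34–07:55 → extend to 07:34–07:55.
07:38–07:43 overlaps/touches 07:34–07:55 → extend to 07:34–07:55.
07:39–07:50 overlaps/touches 07:34–07:55 → extend to 07:34–07:55.
07:52–07:54 overlaps/touches 07:34–07:55 → extend to 07:34–07:55.
08:50–12:54 is disjoint → start new block.
09:26–09:50 overlaps/touches 08:50–12:54 → extend to 08:50–12:54.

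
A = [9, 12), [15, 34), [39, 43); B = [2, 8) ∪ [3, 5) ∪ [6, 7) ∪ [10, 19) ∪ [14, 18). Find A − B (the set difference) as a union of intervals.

Second set merges to [2, 8), [10, 19).
[9, 12) minus B → [9, 10).
[15, 34) minus B → [19, 34).
[39, 43): no B overlap → unchanged.

[9, 10) ∪ [19, 34) ∪ [39, 43)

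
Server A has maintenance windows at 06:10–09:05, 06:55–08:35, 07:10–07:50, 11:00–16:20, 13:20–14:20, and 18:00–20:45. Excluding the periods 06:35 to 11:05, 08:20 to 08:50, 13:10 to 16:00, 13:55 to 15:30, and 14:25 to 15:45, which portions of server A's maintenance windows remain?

A, merged: 06:10–09:05, 11:00–16:20, 18:00–20:45.
B, merged: 06:35–11:05, 13:10–16:00.
06:10–09:05 \ B = 06:10–06:35.
11:00–16:20 \ B = 11:05–13:10, 16:00–16:20.
18:00–20:45: nothing removed.

06:10–06:35, 11:05–13:10, 16:00–16:20, 18:00–20:45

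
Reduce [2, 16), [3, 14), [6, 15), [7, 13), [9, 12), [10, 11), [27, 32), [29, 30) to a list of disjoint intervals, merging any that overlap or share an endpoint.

[2, 16) ∪ [27, 32)

[3, 14) overlaps/touches [2, 16) → extend to [2, 16).
[6, 15) overlaps/touches [2, 16) → extend to [2, 16).
[7, 13) overlaps/touches [2, 16) → extend to [2, 16).
[9, 12) overlaps/touches [2, 16) → extend to [2, 16).
[10, 11) overlaps/touches [2, 16) → extend to [2, 16).
[27, 32) is disjoint → start new block.
[29, 30) overlaps/touches [27, 32) → extend to [27, 32).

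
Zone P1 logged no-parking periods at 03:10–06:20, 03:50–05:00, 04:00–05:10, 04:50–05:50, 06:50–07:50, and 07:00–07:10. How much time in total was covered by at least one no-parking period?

Merged: 03:10-06:20, 06:50-07:50.
Lengths: 3 h 10 min + 1 h = 4 h 10 min.

4 h 10 min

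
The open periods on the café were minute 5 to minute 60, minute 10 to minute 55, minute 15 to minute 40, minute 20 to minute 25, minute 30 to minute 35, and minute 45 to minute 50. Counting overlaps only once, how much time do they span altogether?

Merged: minute 5 to minute 60.
Length: 55 minutes.

55 minutes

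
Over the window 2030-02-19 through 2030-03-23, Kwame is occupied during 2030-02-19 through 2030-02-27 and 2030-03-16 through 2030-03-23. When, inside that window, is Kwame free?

2030-02-28 through 2030-03-15

The merged coverage is 2030-02-19 through 2030-02-27, 2030-03-16 through 2030-03-23.
Gaps within 2030-02-19 through 2030-03-23: 2030-02-28 through 2030-03-15.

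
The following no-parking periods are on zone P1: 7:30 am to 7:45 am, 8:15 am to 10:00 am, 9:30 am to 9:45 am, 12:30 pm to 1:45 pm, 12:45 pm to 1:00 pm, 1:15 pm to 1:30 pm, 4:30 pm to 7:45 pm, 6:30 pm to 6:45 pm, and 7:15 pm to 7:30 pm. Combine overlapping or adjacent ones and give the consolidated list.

8:15 am–10:00 am is disjoint → start new block.
9:30 am–9:45 am overlaps/touches 8:15 am–10:00 am → extend to 8:15 am–10:00 am.
12:30 pm–1:45 pm is disjoint → start new block.
12:45 pm–1:00 pm overlaps/touches 12:30 pm–1:45 pm → extend to 12:30 pm–1:45 pm.
1:15 pm–1:30 pm overlaps/touches 12:30 pm–1:45 pm → extend to 12:30 pm–1:45 pm.
4:30 pm–7:45 pm is disjoint → start new block.
6:30 pm–6:45 pm overlaps/touches 4:30 pm–7:45 pm → extend to 4:30 pm–7:45 pm.
7:15 pm–7:30 pm overlaps/touches 4:30 pm–7:45 pm → extend to 4:30 pm–7:45 pm.

7:30 am–7:45 am, 8:15 am–10:00 am, 12:30 pm–1:45 pm, 4:30 pm–7:45 pm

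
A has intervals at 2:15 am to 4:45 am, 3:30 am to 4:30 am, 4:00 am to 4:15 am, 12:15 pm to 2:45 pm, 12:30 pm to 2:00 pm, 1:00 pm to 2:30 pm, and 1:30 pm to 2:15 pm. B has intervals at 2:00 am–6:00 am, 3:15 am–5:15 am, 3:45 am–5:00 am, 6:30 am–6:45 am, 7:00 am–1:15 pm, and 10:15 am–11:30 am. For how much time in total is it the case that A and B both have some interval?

3 h 30 min

Merge the first list: 2:15 am–4:45 am, 12:15 pm–2:45 pm.
Merge the second list: 2:00 am–6:00 am, 6:30 am–6:45 am, 7:00 am–1:15 pm.
A ∩ B = 2:15 am–4:45 am, 12:15 pm–1:15 pm.
Total: 2 h 30 min + 1 h = 3 h 30 min.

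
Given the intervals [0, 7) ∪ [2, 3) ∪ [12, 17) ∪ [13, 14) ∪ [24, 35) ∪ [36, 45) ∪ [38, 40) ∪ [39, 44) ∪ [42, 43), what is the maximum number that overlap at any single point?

Sweep endpoints in order; track running count of active intervals.
Peak of 3 reached at 39.

3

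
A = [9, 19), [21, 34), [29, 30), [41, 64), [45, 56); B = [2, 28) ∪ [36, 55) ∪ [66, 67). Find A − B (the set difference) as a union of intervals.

A, merged: [9, 19), [21, 34), [41, 64).
[9, 19): entirely removed.
[21, 34) \ B = [28, 34).
[41, 64) \ B = [55, 64).

[28, 34) ∪ [55, 64)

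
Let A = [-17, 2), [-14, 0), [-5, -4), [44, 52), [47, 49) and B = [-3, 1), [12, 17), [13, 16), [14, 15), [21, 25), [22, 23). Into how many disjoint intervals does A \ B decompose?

3

First set merges to [-17, 2), [44, 52).
Second set merges to [-3, 1), [12, 17), [21, 25).
A \ B = [-17, -3), [1, 2), [44, 52).
That is 3 disjoint pieces.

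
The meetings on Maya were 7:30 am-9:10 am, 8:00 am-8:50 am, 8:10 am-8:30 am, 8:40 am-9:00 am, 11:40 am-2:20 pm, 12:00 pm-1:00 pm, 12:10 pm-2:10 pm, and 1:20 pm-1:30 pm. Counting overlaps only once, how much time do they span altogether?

4 h 20 min

Merged: 7:30 am–9:10 am, 11:40 am–2:20 pm.
Lengths: 1 h 40 min + 2 h 40 min = 4 h 20 min.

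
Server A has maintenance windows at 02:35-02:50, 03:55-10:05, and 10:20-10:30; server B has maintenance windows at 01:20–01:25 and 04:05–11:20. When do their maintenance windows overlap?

04:05–10:05, 10:20–10:30

02:35–02:50: no overlap with the second set.
03:55–10:05 meets the second set on 04:05–10:05.
10:20–10:30 meets the second set on 10:20–10:30.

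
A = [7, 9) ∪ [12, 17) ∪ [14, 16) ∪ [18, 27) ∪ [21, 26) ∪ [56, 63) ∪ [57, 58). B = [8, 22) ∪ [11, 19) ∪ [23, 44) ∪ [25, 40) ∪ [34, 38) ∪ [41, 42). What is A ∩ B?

First set merges to [7, 9), [12, 17), [18, 27), [56, 63).
Second set merges to [8, 22), [23, 44).
[7, 9) overlaps B on [8, 9).
[12, 17) overlaps B on [12, 17).
[18, 27) overlaps B on [18, 22), [23, 27).
[56, 63) falls entirely outside B.

[8, 9) ∪ [12, 17) ∪ [18, 22) ∪ [23, 27)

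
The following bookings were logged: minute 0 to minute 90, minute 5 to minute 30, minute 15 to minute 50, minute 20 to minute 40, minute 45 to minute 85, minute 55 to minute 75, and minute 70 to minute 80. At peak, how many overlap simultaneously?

Sweep endpoints in order; track running count of active intervals.
Peak of 4 reached at minute 20.

4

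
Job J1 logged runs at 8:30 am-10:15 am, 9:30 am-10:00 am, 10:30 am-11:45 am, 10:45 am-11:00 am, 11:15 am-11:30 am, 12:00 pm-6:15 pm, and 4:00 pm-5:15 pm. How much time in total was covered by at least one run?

Merged: 8:30 am–10:15 am, 10:30 am–11:45 am, 12:00 pm–6:15 pm.
Lengths: 1 h 45 min + 1 h 15 min + 6 h 15 min = 9 h 15 min.

9 h 15 min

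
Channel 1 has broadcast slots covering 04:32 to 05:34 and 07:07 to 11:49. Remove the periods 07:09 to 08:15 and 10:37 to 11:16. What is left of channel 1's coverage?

04:32–05:34: nothing removed.
07:07–11:49 \ B = 07:07–07:09, 08:15–10:37, 11:16–11:49.

04:32–05:34, 07:07–07:09, 08:15–10:37, 11:16–11:49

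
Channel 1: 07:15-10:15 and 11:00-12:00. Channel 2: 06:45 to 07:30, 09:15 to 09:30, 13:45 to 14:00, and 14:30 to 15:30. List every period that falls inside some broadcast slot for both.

07:15–07:30, 09:15–09:30

07:15–10:15 ∩ B → 07:15–07:30, 09:15–09:30.
11:00–12:00 meets no B interval.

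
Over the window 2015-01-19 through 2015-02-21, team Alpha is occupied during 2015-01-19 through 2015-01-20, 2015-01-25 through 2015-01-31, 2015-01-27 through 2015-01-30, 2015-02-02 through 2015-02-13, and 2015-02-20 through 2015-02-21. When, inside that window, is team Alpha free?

2015-01-21 through 2015-01-24, 2015-02-01 through 2015-02-01, 2015-02-14 through 2015-02-19

Covered (merged): 2015-01-19 through 2015-01-20, 2015-01-25 through 2015-01-31, 2015-02-02 through 2015-02-13, 2015-02-20 through 2015-02-21.
Gaps within 2015-01-19 through 2015-02-21: 2015-01-21 through 2015-01-24, 2015-02-01 through 2015-02-01, 2015-02-14 through 2015-02-19.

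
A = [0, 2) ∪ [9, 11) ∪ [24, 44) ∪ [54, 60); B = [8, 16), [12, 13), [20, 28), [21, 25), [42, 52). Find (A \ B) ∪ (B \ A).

[0, 2) ∪ [8, 9) ∪ [11, 16) ∪ [20, 24) ∪ [28, 42) ∪ [44, 52) ∪ [54, 60)

Merge the second list: [8, 16), [20, 28), [42, 52).
A \ B = [0, 2), [28, 42), [54, 60).
B \ A = [8, 9), [11, 16), [20, 24), [44, 52).
Union of the two gives the symmetric difference.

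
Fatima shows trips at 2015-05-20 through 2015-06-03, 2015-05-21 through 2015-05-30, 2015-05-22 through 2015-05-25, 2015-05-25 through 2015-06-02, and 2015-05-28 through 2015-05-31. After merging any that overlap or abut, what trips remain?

2015-05-21 through 2015-05-30 overlaps/touches 2015-05-20 through 2015-06-03 → extend to 2015-05-20 through 2015-06-03.
2015-05-22 through 2015-05-25 overlaps/touches 2015-05-20 through 2015-06-03 → extend to 2015-05-20 through 2015-06-03.
2015-05-25 through 2015-06-02 overlaps/touches 2015-05-20 through 2015-06-03 → extend to 2015-05-20 through 2015-06-03.
2015-05-28 through 2015-05-31 overlaps/touches 2015-05-20 through 2015-06-03 → extend to 2015-05-20 through 2015-06-03.

2015-05-20 through 2015-06-03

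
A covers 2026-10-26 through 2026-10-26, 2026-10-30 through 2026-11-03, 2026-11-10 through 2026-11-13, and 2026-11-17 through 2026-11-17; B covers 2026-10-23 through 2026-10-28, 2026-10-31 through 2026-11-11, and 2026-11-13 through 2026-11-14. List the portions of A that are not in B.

2026-10-30 through 2026-10-30, 2026-11-12 through 2026-11-12, 2026-11-17 through 2026-11-17

2026-10-26 through 2026-10-26 lies entirely inside B → drops out.
2026-10-30 through 2026-11-03 with B removed leaves 2026-10-30 through 2026-10-30.
2026-11-10 through 2026-11-13 with B removed leaves 2026-11-12 through 2026-11-12.
2026-11-17 through 2026-11-17 is untouched.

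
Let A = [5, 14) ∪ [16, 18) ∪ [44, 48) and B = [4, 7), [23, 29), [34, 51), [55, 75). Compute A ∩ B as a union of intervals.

[5, 7) ∪ [44, 48)

[5, 14) meets the second set on [5, 7).
[16, 18): no overlap with the second set.
[44, 48) meets the second set on [44, 48).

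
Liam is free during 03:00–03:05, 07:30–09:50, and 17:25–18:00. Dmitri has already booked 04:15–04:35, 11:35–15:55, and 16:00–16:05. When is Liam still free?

03:00–03:05 is untouched.
07:30–09:50 is untouched.
17:25–18:00 is untouched.

03:00–03:05, 07:30–09:50, 17:25–18:00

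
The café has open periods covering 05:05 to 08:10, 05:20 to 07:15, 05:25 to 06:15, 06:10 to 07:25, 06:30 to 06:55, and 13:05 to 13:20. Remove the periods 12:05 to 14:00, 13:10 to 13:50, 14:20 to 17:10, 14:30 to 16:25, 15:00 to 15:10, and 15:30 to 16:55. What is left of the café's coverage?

05:05-08:10

A, merged: 05:05-08:10, 13:05-13:20.
B, merged: 12:05-14:00, 14:20-17:10.
05:05-08:10: no B overlap → unchanged.
13:05-13:20: fully covered by B → removed.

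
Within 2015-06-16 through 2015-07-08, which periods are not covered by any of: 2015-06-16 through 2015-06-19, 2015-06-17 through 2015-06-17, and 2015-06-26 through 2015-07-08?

2015-06-20 through 2015-06-25

The merged coverage is 2015-06-16 through 2015-06-19, 2015-06-26 through 2015-07-08.
Complement within 2015-06-16 through 2015-07-08: 2015-06-20 through 2015-06-25.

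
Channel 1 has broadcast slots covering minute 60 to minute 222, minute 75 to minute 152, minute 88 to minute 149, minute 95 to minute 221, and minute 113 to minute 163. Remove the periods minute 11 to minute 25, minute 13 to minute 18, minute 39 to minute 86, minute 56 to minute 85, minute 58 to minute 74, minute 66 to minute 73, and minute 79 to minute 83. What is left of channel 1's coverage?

minute 86 to minute 222

Merge the first list: minute 60 to minute 222.
Merge the second list: minute 11 to minute 25, minute 39 to minute 86.
minute 60 to minute 222 minus B → minute 86 to minute 222.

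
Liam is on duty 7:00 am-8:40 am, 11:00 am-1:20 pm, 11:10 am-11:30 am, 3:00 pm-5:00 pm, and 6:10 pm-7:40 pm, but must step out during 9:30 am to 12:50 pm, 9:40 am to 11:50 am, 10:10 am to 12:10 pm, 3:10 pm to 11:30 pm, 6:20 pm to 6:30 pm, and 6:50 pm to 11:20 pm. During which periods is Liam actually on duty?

A, merged: 7:00 am-8:40 am, 11:00 am-1:20 pm, 3:00 pm-5:00 pm, 6:10 pm-7:40 pm.
B, merged: 9:30 am-12:50 pm, 3:10 pm-11:30 pm.
7:00 am-8:40 am: nothing removed.
11:00 am-1:20 pm \ B = 12:50 pm-1:20 pm.
3:00 pm-5:00 pm \ B = 3:00 pm-3:10 pm.
6:10 pm-7:40 pm: entirely removed.

7:00 am-8:40 am, 12:50 pm-1:20 pm, 3:00 pm-3:10 pm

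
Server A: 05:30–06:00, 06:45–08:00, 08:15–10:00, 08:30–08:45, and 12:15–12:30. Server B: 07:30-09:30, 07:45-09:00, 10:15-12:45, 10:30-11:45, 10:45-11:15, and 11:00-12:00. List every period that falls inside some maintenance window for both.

07:30-08:00, 08:15-09:30, 12:15-12:30

First set merges to 05:30-06:00, 06:45-08:00, 08:15-10:00, 12:15-12:30.
Second set merges to 07:30-09:30, 10:15-12:45.
05:30-06:00 falls entirely outside B.
06:45-08:00 overlaps B on 07:30-08:00.
08:15-10:00 overlaps B on 08:15-09:30.
12:15-12:30 overlaps B on 12:15-12:30.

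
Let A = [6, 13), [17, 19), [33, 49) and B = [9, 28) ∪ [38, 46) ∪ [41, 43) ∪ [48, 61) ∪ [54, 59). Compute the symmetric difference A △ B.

[6, 9) ∪ [13, 17) ∪ [19, 28) ∪ [33, 38) ∪ [46, 48) ∪ [49, 61)

Merge the second list: [9, 28), [38, 46), [48, 61).
A but not B: [6, 9), [33, 38), [46, 48).
B but not A: [13, 17), [19, 28), [49, 61).
Combining gives A △ B.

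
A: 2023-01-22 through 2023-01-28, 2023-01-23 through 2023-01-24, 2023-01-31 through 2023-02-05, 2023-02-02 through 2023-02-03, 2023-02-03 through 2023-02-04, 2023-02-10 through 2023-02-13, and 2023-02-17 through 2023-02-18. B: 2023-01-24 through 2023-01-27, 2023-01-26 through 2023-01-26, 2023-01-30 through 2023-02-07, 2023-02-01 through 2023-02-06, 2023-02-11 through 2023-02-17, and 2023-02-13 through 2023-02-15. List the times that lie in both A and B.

2023-01-24 through 2023-01-27, 2023-01-31 through 2023-02-05, 2023-02-11 through 2023-02-13, 2023-02-17 through 2023-02-17

Merge the first list: 2023-01-22 through 2023-01-28, 2023-01-31 through 2023-02-05, 2023-02-10 through 2023-02-13, 2023-02-17 through 2023-02-18.
Merge the second list: 2023-01-24 through 2023-01-27, 2023-01-30 through 2023-02-07, 2023-02-11 through 2023-02-17.
2023-01-22 through 2023-01-28 meets the second set on 2023-01-24 through 2023-01-27.
2023-01-31 through 2023-02-05 meets the second set on 2023-01-31 through 2023-02-05.
2023-02-10 through 2023-02-13 meets the second set on 2023-02-11 through 2023-02-13.
2023-02-17 through 2023-02-18 meets the second set on 2023-02-17 through 2023-02-17.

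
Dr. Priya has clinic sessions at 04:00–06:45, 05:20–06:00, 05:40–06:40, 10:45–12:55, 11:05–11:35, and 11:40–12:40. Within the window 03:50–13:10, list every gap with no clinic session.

After merging, the occupied span is 04:00–06:45, 10:45–12:55.
Uncovered inside 03:50–13:10: 03:50–04:00, 06:45–10:45, 12:55–13:10.

03:50–04:00, 06:45–10:45, 12:55–13:10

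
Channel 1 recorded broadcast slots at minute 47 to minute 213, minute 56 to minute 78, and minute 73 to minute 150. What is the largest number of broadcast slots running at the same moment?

3

Walk the sorted start/end points keeping a running depth.
The depth first hits 3 at minute 73.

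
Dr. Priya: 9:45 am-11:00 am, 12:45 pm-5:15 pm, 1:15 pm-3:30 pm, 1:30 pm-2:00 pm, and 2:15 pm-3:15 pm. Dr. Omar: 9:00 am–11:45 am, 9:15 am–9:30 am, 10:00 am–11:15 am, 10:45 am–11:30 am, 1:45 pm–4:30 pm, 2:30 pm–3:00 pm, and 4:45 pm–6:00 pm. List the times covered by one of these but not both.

9:00 am-9:45 am, 11:00 am-11:45 am, 12:45 pm-1:45 pm, 4:30 pm-4:45 pm, 5:15 pm-6:00 pm

Merge the first list: 9:45 am-11:00 am, 12:45 pm-5:15 pm.
Merge the second list: 9:00 am-11:45 am, 1:45 pm-4:30 pm, 4:45 pm-6:00 pm.
A \ B = 12:45 pm-1:45 pm, 4:30 pm-4:45 pm.
B \ A = 9:00 am-9:45 am, 11:00 am-11:45 am, 5:15 pm-6:00 pm.
Union of the two gives the symmetric difference.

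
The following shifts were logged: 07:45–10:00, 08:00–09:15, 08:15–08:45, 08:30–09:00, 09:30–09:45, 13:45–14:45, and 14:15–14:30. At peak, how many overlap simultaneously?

4

Walk the sorted start/end points keeping a running depth.
The depth first hits 4 at 08:30.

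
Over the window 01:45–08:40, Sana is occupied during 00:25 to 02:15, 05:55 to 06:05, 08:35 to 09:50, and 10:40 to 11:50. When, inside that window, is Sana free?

After merging, the occupied span is 00:25-02:15, 05:55-06:05, 08:35-09:50, 10:40-11:50.
Gaps within 01:45-08:40: 02:15-05:55, 06:05-08:35.

02:15-05:55, 06:05-08:35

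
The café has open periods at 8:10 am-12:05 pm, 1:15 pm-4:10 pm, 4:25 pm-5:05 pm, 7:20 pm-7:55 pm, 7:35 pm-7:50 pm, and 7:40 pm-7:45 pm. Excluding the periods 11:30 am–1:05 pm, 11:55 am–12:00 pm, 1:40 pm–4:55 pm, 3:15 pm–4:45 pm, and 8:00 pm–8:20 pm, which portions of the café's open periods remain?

8:10 am–11:30 am, 1:15 pm–1:40 pm, 4:55 pm–5:05 pm, 7:20 pm–7:55 pm

A, merged: 8:10 am–12:05 pm, 1:15 pm–4:10 pm, 4:25 pm–5:05 pm, 7:20 pm–7:55 pm.
B, merged: 11:30 am–1:05 pm, 1:40 pm–4:55 pm, 8:00 pm–8:20 pm.
8:10 am–12:05 pm with B removed leaves 8:10 am–11:30 am.
1:15 pm–4:10 pm with B removed leaves 1:15 pm–1:40 pm.
4:25 pm–5:05 pm with B removed leaves 4:55 pm–5:05 pm.
7:20 pm–7:55 pm is untouched.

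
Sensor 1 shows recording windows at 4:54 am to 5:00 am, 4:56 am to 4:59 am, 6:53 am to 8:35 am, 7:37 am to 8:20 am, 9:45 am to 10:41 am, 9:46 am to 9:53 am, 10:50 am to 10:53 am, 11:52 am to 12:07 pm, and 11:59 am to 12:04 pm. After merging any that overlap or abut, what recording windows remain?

4:54 am-5:00 am, 6:53 am-8:35 am, 9:45 am-10:41 am, 10:50 am-10:53 am, 11:52 am-12:07 pm

4:56 am-4:59 am overlaps/touches 4:54 am-5:00 am → extend to 4:54 am-5:00 am.
6:53 am-8:35 am is disjoint → start new block.
7:37 am-8:20 am overlaps/touches 6:53 am-8:35 am → extend to 6:53 am-8:35 am.
9:45 am-10:41 am is disjoint → start new block.
9:46 am-9:53 am overlaps/touches 9:45 am-10:41 am → extend to 9:45 am-10:41 am.
10:50 am-10:53 am is disjoint → start new block.
11:52 am-12:07 pm is disjoint → start new block.
11:59 am-12:04 pm overlaps/touches 11:52 am-12:07 pm → extend to 11:52 am-12:07 pm.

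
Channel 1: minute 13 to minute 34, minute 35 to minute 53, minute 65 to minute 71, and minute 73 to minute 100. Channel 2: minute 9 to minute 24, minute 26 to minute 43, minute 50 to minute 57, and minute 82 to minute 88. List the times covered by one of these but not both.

minute 9 to minute 13, minute 24 to minute 26, minute 34 to minute 35, minute 43 to minute 50, minute 53 to minute 57, minute 65 to minute 71, minute 73 to minute 82, minute 88 to minute 100

A but not B: minute 24 to minute 26, minute 43 to minute 50, minute 65 to minute 71, minute 73 to minute 82, minute 88 to minute 100.
B but not A: minute 9 to minute 13, minute 34 to minute 35, minute 53 to minute 57.
Combining gives A △ B.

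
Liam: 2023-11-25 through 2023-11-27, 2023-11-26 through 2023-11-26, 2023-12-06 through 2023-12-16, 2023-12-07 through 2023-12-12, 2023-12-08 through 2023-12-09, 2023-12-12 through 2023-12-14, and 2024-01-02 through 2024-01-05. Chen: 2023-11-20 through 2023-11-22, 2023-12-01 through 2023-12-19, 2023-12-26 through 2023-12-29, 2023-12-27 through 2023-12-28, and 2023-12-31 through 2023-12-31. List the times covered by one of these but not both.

2023-11-20 through 2023-11-22, 2023-11-25 through 2023-11-27, 2023-12-01 through 2023-12-05, 2023-12-17 through 2023-12-19, 2023-12-26 through 2023-12-29, 2023-12-31 through 2023-12-31, 2024-01-02 through 2024-01-05

Merge the first list: 2023-11-25 through 2023-11-27, 2023-12-06 through 2023-12-16, 2024-01-02 through 2024-01-05.
Merge the second list: 2023-11-20 through 2023-11-22, 2023-12-01 through 2023-12-19, 2023-12-26 through 2023-12-29, 2023-12-31 through 2023-12-31.
A \ B = 2023-11-25 through 2023-11-27, 2024-01-02 through 2024-01-05.
B \ A = 2023-11-20 through 2023-11-22, 2023-12-01 through 2023-12-05, 2023-12-17 through 2023-12-19, 2023-12-26 through 2023-12-29, 2023-12-31 through 2023-12-31.
Union of the two gives the symmetric difference.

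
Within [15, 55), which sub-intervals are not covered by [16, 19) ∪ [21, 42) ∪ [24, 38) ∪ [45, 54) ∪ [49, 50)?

[15, 16) ∪ [19, 21) ∪ [42, 45) ∪ [54, 55)

The merged coverage is [16, 19), [21, 42), [45, 54).
Gaps within [15, 55): [15, 16), [19, 21), [42, 45), [54, 55).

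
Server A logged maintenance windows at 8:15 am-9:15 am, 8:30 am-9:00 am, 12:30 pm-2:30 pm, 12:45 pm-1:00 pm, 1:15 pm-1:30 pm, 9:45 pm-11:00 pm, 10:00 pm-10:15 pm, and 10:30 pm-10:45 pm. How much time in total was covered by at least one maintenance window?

4 h 15 min

Merged: 8:15 am–9:15 am, 12:30 pm–2:30 pm, 9:45 pm–11:00 pm.
Lengths: 1 h + 2 h + 1 h 15 min = 4 h 15 min.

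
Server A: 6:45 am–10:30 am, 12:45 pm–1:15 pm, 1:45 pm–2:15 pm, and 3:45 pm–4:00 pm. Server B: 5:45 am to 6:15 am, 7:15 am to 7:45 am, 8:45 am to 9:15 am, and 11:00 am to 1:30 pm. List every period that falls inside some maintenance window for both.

7:15 am–7:45 am, 8:45 am–9:15 am, 12:45 pm–1:15 pm

6:45 am–10:30 am overlaps B on 7:15 am–7:45 am, 8:45 am–9:15 am.
12:45 pm–1:15 pm overlaps B on 12:45 pm–1:15 pm.
1:45 pm–2:15 pm falls entirely outside B.
3:45 pm–4:00 pm falls entirely outside B.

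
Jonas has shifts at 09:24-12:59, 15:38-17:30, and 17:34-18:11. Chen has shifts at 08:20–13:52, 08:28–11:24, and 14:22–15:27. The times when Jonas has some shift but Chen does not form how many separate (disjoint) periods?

2

Second set merges to 08:20-13:52, 14:22-15:27.
A \ B = 15:38-17:30, 17:34-18:11.
That is 2 disjoint pieces.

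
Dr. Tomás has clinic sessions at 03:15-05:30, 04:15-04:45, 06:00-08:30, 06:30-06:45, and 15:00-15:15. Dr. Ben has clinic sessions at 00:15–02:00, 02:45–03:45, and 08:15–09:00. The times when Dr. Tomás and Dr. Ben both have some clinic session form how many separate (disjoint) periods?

2

A, merged: 03:15–05:30, 06:00–08:30, 15:00–15:15.
A ∩ B = 03:15–03:45, 08:15–08:30.
That is 2 disjoint pieces.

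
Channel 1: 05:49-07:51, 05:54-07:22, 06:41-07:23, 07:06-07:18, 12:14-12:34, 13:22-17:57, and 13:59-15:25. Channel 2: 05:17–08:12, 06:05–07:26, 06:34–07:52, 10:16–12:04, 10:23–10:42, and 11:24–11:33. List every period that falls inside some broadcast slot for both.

05:49–07:51

A, merged: 05:49–07:51, 12:14–12:34, 13:22–17:57.
B, merged: 05:17–08:12, 10:16–12:04.
05:49–07:51 overlaps B on 05:49–07:51.
12:14–12:34 falls entirely outside B.
13:22–17:57 falls entirely outside B.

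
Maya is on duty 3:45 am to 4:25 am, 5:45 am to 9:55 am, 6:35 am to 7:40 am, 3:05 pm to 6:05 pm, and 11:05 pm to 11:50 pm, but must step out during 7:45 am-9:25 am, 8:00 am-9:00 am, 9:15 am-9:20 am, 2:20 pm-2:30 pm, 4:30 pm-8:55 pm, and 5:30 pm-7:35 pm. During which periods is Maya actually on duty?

First set merges to 3:45 am–4:25 am, 5:45 am–9:55 am, 3:05 pm–6:05 pm, 11:05 pm–11:50 pm.
Second set merges to 7:45 am–9:25 am, 2:20 pm–2:30 pm, 4:30 pm–8:55 pm.
3:45 am–4:25 am is untouched.
5:45 am–9:55 am with B removed leaves 5:45 am–7:45 am, 9:25 am–9:55 am.
3:05 pm–6:05 pm with B removed leaves 3:05 pm–4:30 pm.
11:05 pm–11:50 pm is untouched.

3:45 am–4:25 am, 5:45 am–7:45 am, 9:25 am–9:55 am, 3:05 pm–4:30 pm, 11:05 pm–11:50 pm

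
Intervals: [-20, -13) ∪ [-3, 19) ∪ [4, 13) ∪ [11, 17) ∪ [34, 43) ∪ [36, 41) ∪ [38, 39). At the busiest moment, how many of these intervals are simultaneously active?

3

Walk the sorted start/end points keeping a running depth.
The depth first hits 3 at 11.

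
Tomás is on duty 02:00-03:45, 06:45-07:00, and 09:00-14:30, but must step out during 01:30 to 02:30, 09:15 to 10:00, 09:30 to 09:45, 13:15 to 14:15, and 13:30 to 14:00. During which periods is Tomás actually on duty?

02:30–03:45, 06:45–07:00, 09:00–09:15, 10:00–13:15, 14:15–14:30

Merge the second list: 01:30–02:30, 09:15–10:00, 13:15–14:15.
02:00–03:45 minus B → 02:30–03:45.
06:45–07:00: no B overlap → unchanged.
09:00–14:30 minus B → 09:00–09:15, 10:00–13:15, 14:15–14:30.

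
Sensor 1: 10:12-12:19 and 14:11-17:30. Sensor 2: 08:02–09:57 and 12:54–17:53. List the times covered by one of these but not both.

08:02–09:57, 10:12–12:19, 12:54–14:11, 17:30–17:53

A \ B = 10:12–12:19.
B \ A = 08:02–09:57, 12:54–14:11, 17:30–17:53.
Union of the two gives the symmetric difference.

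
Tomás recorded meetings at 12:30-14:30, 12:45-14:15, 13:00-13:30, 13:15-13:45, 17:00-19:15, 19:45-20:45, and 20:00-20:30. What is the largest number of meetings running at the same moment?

4

At 13:15, 4 of the intervals are simultaneously active.
No point has more.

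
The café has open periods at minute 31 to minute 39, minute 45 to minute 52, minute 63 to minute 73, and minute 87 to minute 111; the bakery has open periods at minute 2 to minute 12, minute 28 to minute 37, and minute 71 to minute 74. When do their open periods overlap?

minute 31 to minute 37, minute 71 to minute 73

minute 31 to minute 39 overlaps B on minute 31 to minute 37.
minute 45 to minute 52 falls entirely outside B.
minute 63 to minute 73 overlaps B on minute 71 to minute 73.
minute 87 to minute 111 falls entirely outside B.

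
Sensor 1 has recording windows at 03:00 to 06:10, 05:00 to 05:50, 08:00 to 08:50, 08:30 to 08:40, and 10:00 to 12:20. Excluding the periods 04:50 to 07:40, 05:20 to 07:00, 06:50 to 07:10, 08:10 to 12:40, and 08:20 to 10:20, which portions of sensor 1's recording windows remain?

First set merges to 03:00–06:10, 08:00–08:50, 10:00–12:20.
Second set merges to 04:50–07:40, 08:10–12:40.
03:00–06:10 minus B → 03:00–04:50.
08:00–08:50 minus B → 08:00–08:10.
10:00–12:20: fully covered by B → removed.

03:00–04:50, 08:00–08:10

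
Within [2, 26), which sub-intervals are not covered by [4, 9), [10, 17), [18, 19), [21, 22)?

[2, 4) ∪ [9, 10) ∪ [17, 18) ∪ [19, 21) ∪ [22, 26)

After merging, the occupied span is [4, 9), [10, 17), [18, 19), [21, 22).
Uncovered inside [2, 26): [2, 4), [9, 10), [17, 18), [19, 21), [22, 26).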